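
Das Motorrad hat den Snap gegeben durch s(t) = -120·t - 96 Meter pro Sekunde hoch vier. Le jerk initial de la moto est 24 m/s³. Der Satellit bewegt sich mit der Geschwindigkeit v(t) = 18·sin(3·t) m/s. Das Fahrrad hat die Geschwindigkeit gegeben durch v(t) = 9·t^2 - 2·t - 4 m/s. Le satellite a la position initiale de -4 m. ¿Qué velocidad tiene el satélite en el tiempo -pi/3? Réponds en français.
En utilisant v(t) = 18·sin(3·t) et en substituant t = -pi/3, nous trouvons v = 0.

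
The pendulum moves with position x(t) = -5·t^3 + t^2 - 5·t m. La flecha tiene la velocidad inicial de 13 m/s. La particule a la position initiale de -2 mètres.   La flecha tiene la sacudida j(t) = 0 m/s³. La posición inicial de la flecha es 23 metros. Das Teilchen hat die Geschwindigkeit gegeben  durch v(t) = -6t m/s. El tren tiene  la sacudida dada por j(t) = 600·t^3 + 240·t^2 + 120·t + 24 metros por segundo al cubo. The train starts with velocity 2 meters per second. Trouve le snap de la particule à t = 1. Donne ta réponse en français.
Pour résoudre ceci, nous devons prendre 3 dérivées de notre équation de la vitesse v(t) = -6·t. En prenant d/dt de v(t), nous trouvons a(t) = -6. La dérivée de l'accélération donne le jerk: j(t) = 0. En prenant d/dt de j(t), nous trouvons s(t) = 0. Nous avons le snap s(t) = 0. En substituant t = 1: s(1) = 0.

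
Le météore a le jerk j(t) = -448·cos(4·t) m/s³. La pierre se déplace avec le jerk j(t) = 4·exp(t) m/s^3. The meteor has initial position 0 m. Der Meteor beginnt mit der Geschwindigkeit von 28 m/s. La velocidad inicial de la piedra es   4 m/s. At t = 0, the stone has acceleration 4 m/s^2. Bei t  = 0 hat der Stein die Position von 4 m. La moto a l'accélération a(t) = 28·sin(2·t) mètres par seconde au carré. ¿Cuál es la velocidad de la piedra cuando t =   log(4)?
Necesitamos integrar nuestra ecuación de la sacudida j(t) = 4·exp(t) 2 veces. Tomando ∫j(t)dt y aplicando a(0) = 4, encontramos a(t) = 4·exp(t). La integral de la aceleración es la velocidad. Usando v(0) = 4, obtenemos v(t) = 4·exp(t). De la ecuación de la velocidad v(t) = 4·exp(t), sustituimos t = log(4) para obtener v = 16.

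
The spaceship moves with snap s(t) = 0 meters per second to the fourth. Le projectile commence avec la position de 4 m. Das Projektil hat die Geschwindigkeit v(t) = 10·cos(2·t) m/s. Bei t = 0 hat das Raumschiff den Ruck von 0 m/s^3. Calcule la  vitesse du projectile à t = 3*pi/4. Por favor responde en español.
De la ecuación de la velocidad v(t) = 10·cos(2·t), sustituimos t = 3*pi/4 para obtener v = 0.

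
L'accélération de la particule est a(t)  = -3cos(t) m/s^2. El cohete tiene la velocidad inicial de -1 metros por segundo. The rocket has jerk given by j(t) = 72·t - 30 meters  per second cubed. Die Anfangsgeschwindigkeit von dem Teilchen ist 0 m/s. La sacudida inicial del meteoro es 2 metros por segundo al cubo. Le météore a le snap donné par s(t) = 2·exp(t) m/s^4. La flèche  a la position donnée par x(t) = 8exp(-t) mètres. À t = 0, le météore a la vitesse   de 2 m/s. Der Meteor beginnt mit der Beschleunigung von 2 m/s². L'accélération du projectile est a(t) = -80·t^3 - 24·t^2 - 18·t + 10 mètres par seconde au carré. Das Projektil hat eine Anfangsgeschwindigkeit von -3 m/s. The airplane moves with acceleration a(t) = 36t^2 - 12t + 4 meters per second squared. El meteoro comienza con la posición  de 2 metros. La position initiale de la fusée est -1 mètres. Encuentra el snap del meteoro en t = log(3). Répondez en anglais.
Using s(t) = 2·exp(t) and substituting t = log(3), we find s = 6.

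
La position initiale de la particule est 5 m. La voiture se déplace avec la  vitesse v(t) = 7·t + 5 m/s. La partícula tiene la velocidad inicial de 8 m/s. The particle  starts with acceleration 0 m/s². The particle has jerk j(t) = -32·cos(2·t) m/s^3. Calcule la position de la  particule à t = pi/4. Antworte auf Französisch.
Nous devons trouver la primitive de notre équation du jerk j(t) = -32·cos(2·t) 3 fois. En intégrant le jerk et en utilisant la condition initiale a(0) = 0, nous obtenons a(t) = -16·sin(2·t). En prenant ∫a(t)dt et en appliquant v(0) = 8, nous trouvons v(t) = 8·cos(2·t). La primitive de la vitesse est la position. En utilisant x(0) = 5, nous obtenons x(t) = 4·sin(2·t) + 5. De l'équation de la position x(t) = 4·sin(2·t) + 5, nous substituons t = pi/4 pour obtenir x = 9.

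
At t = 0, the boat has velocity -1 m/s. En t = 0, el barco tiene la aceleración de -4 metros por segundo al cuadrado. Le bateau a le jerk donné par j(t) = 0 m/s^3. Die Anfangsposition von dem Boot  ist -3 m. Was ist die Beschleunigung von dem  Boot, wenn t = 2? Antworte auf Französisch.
En partant du jerk j(t) = 0, nous prenons 1 intégrale. La primitive du jerk est l'accélération. En utilisant a(0) = -4, nous obtenons a(t) = -4. Nous avons l'accélération a(t) = -4. En substituant t = 2: a(2) = -4.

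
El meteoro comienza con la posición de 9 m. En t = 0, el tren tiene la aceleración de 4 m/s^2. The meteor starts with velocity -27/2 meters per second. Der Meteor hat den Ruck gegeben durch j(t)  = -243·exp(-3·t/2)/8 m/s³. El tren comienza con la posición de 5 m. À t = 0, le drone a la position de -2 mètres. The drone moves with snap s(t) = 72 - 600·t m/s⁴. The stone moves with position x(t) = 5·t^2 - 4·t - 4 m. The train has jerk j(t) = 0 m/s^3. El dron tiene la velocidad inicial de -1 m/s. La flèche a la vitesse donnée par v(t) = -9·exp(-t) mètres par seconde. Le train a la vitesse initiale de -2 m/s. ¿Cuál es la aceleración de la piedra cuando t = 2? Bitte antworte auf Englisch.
To solve this, we need to take 2 derivatives of our position equation x(t) = 5·t^2 - 4·t - 4. Taking d/dt of x(t), we find v(t) = 10·t - 4. Differentiating velocity, we get acceleration: a(t) = 10. From the given acceleration equation a(t) = 10, we substitute t = 2 to get a = 10.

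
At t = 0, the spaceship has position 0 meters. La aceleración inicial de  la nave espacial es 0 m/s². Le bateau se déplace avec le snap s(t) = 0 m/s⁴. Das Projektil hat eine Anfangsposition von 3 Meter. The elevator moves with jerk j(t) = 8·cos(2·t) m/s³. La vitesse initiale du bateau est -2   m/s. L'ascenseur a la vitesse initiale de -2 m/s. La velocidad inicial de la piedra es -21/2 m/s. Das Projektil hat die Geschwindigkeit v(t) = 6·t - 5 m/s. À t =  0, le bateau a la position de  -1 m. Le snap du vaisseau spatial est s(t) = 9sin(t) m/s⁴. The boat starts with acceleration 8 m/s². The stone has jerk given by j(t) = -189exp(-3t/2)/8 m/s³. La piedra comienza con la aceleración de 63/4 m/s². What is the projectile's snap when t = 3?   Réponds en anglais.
To solve this, we need to take 3 derivatives of our velocity equation v(t) = 6·t - 5. The derivative of velocity gives acceleration: a(t) = 6. Taking d/dt of a(t), we find j(t) = 0. Taking d/dt of j(t), we find s(t) = 0. From the given snap equation s(t) = 0, we substitute t = 3 to get s = 0.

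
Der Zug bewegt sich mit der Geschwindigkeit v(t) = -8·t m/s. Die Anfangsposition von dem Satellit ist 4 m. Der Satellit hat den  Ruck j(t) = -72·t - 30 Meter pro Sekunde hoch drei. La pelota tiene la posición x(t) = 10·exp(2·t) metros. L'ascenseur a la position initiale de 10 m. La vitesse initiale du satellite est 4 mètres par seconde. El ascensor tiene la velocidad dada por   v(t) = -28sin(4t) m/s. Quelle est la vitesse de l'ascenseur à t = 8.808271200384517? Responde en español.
Usando v(t) = -28·sin(4·t) y sustituyendo t = 8.808271200384517, encontramos v = 17.5094862321644.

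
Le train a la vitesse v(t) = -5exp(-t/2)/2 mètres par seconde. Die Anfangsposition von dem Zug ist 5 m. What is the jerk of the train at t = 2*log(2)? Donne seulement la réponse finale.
At t = 2*log(2), j = -5/16.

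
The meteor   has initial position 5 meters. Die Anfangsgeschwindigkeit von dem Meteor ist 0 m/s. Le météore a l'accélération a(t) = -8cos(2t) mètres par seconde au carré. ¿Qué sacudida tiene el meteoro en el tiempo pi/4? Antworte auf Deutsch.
Ausgehend von der Beschleunigung a(t) = -8·cos(2·t), nehmen wir 1 Ableitung. Mit d/dt von a(t) finden wir j(t) = 16·sin(2·t). Wir haben den Ruck j(t) = 16·sin(2·t). Durch Einsetzen von t = pi/4: j(pi/4) = 16.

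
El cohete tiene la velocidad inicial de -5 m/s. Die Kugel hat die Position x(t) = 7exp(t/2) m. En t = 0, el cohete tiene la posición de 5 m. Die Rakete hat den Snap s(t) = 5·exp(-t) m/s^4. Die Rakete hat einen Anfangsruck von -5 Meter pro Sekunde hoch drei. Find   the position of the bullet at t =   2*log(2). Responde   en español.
Usando x(t) = 7·exp(t/2) y sustituyendo t = 2*log(2), encontramos x = 14.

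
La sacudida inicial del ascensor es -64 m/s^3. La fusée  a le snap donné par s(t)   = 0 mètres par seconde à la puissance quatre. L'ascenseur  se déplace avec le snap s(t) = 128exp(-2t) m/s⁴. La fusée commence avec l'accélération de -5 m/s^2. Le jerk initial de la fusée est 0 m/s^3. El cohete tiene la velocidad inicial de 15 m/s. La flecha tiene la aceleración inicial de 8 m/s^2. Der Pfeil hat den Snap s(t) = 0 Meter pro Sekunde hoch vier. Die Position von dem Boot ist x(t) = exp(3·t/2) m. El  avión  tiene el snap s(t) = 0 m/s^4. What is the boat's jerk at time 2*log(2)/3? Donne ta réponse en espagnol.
Partiendo de la posición x(t) = exp(3·t/2), tomamos 3 derivadas. Tomando d/dt de x(t), encontramos v(t) = 3·exp(3·t/2)/2. La derivada de la velocidad da la aceleración: a(t) = 9·exp(3·t/2)/4. Derivando la aceleración, obtenemos la sacudida: j(t) = 27·exp(3·t/2)/8. De la ecuación de la sacudida j(t) = 27·exp(3·t/2)/8, sustituimos t = 2*log(2)/3 para obtener j = 27/4.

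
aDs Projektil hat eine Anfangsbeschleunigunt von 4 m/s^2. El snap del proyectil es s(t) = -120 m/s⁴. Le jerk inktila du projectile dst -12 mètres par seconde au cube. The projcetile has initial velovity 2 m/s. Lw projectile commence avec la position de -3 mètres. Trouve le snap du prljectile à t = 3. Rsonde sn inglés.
From the given snap equation s(t) = -120, we substitute t = 3 to get s = -120.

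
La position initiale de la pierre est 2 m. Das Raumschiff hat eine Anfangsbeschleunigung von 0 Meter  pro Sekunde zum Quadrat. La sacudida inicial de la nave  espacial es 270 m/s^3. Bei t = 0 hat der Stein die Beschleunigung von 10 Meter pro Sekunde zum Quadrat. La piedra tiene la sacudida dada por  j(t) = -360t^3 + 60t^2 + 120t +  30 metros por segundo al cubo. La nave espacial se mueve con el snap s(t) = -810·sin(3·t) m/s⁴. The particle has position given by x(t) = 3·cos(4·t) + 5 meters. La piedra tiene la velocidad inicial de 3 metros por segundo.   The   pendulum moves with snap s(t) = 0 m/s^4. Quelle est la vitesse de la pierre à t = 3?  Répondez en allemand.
Wir müssen unsere Gleichung für den Ruck j(t) = -360·t^3 + 60·t^2 + 120·t + 30 2-mal integrieren. Mit ∫j(t)dt und Anwendung von a(0) = 10, finden wir a(t) = -90·t^4 + 20·t^3 + 60·t^2 + 30·t + 10. Durch Integration von der Beschleunigung und Verwendung der Anfangsbedingung v(0) = 3, erhalten wir v(t) = -18·t^5 + 5·t^4 + 20·t^3 + 15·t^2 + 10·t + 3. Mit v(t) = -18·t^5 + 5·t^4 + 20·t^3 + 15·t^2 + 10·t + 3 und Einsetzen von t = 3, finden wir v = -3261.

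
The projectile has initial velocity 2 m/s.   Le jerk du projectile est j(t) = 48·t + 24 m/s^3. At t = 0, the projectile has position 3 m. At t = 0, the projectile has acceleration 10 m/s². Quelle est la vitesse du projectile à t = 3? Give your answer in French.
Nous devons intégrer notre équation du jerk j(t) = 48·t + 24 2 fois. L'intégrale du jerk, avec a(0) = 10, donne l'accélération: a(t) = 24·t^2 + 24·t + 10. En intégrant l'accélération et en utilisant la condition initiale v(0) = 2, nous obtenons v(t) = 8·t^3 + 12·t^2 + 10·t + 2. Nous avons la vitesse v(t) = 8·t^3 + 12·t^2 + 10·t + 2. En substituant t = 3: v(3) = 356.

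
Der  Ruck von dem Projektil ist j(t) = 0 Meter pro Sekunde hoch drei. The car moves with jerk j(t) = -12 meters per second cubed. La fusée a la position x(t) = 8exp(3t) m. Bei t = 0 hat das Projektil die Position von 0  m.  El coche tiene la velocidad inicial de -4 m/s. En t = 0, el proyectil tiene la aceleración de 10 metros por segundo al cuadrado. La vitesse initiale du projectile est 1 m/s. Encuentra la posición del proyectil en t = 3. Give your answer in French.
Pour résoudre ceci, nous devons prendre 3 primitives de notre équation du jerk j(t) = 0. En intégrant le jerk et en utilisant la condition initiale a(0) = 10, nous obtenons a(t) = 10. L'intégrale de l'accélération, avec v(0) = 1, donne la vitesse: v(t) = 10·t + 1. L'intégrale de la vitesse, avec x(0) = 0, donne la position: x(t) = 5·t^2 + t. Nous avons la position x(t) = 5·t^2 + t. En substituant t = 3: x(3) = 48.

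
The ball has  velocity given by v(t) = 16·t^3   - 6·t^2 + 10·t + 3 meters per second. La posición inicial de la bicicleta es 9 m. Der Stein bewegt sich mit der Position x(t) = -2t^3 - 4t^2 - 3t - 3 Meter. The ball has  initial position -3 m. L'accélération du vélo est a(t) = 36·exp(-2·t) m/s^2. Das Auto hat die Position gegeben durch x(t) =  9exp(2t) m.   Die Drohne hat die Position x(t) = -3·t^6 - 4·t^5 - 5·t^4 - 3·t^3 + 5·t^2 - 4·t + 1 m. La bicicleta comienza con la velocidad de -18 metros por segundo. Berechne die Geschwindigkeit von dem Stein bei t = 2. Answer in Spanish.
Partiendo de la posición x(t) = -2·t^3 - 4·t^2 - 3·t - 3, tomamos 1 derivada. La derivada de la posición da la velocidad: v(t) = -6·t^2 - 8·t - 3. De la ecuación de la velocidad v(t) = -6·t^2 - 8·t - 3, sustituimos t = 2 para obtener v = -43.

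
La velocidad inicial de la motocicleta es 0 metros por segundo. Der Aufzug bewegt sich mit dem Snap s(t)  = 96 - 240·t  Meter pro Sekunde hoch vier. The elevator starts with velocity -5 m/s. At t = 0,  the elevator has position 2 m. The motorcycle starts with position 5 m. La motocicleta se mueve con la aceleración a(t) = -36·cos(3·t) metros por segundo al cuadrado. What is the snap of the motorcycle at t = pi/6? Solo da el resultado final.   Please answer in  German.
Der Snap bei t = pi/6 ist s = 0.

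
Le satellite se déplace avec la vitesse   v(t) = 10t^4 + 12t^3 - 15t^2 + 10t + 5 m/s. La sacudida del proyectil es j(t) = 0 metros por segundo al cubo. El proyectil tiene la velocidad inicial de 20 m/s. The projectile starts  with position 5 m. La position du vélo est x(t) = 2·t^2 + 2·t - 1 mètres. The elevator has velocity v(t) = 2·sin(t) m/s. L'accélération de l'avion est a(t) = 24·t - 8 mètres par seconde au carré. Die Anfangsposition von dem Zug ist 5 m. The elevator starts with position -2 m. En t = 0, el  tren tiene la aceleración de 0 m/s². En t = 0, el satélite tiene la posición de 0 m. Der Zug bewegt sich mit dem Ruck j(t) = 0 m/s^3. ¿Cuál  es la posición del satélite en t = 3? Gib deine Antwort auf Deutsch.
Wir müssen die Stammfunktion unserer Gleichung für die Geschwindigkeit v(t) = 10·t^4 + 12·t^3 - 15·t^2 + 10·t + 5 1-mal finden. Die Stammfunktion von der Geschwindigkeit, mit x(0) = 0, ergibt die Position: x(t) = 2·t^5 + 3·t^4 - 5·t^3 + 5·t^2 + 5·t. Wir haben die Position x(t) = 2·t^5 + 3·t^4 - 5·t^3 + 5·t^2 + 5·t. Durch Einsetzen von t = 3: x(3) = 654.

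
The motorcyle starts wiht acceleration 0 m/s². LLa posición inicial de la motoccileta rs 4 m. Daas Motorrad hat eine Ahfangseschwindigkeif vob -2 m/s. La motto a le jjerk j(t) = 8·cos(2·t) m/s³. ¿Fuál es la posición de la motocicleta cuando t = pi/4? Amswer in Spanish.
Para resolver esto, necesitamos tomar 3 integrales de nuestra ecuación de la sacudida j(t) = 8·cos(2·t). La antiderivada de la sacudida, con a(0) = 0, da la aceleración: a(t) = 4·sin(2·t). Integrando la aceleración y usando la condición inicial v(0) = -2, obtenemos v(t) = -2·cos(2·t). La antiderivada de la velocidad es la posición. Usando x(0) = 4, obtenemos x(t) = 4 - sin(2·t). Tenemos la posición x(t) = 4 - sin(2·t). Sustituyendo t = pi/4: x(pi/4) = 3.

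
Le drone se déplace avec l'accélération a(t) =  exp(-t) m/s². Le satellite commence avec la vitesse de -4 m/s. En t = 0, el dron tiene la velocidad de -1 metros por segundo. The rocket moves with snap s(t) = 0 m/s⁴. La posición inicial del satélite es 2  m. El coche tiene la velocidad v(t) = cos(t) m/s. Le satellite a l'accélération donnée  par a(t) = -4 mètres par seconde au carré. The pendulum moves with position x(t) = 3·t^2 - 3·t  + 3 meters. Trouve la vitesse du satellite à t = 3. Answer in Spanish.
Necesitamos integrar nuestra ecuación de la aceleración a(t) = -4 1 vez. Integrando la aceleración y usando la condición inicial v(0) = -4, obtenemos v(t) = -4·t - 4. Usando v(t) = -4·t - 4 y sustituyendo t = 3, encontramos v = -16.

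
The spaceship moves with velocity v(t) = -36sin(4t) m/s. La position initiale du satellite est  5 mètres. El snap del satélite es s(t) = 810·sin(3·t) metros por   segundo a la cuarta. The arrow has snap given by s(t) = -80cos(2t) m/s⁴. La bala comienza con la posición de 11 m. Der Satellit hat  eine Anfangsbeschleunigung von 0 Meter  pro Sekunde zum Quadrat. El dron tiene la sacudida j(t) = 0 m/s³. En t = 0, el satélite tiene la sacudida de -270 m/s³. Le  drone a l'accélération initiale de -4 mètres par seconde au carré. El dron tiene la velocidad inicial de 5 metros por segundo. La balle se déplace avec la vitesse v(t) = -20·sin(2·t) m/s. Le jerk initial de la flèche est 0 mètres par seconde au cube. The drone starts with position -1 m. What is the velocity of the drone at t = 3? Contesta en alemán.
Ausgehend von dem Ruck j(t) = 0, nehmen wir 2 Stammfunktionen. Durch Integration von dem Ruck und Verwendung der Anfangsbedingung a(0) = -4, erhalten wir a(t) = -4. Die Stammfunktion von der Beschleunigung, mit v(0) = 5, ergibt die Geschwindigkeit: v(t) = 5 - 4·t. Wir haben die Geschwindigkeit v(t) = 5 - 4·t. Durch Einsetzen von t = 3: v(3) = -7.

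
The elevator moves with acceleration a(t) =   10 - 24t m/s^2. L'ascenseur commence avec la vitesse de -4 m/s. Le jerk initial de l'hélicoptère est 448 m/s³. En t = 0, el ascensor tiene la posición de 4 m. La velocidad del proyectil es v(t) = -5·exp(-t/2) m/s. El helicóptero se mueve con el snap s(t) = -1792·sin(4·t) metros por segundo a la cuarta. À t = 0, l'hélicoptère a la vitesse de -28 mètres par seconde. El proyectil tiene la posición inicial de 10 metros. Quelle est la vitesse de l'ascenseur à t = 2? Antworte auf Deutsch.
Ausgehend von der Beschleunigung a(t) = 10 - 24·t, nehmen wir 1 Integral. Das Integral von der Beschleunigung ist die Geschwindigkeit. Mit v(0) = -4 erhalten wir v(t) = -12·t^2 + 10·t - 4. Wir haben die Geschwindigkeit v(t) = -12·t^2 + 10·t - 4. Durch Einsetzen von t = 2: v(2) = -32.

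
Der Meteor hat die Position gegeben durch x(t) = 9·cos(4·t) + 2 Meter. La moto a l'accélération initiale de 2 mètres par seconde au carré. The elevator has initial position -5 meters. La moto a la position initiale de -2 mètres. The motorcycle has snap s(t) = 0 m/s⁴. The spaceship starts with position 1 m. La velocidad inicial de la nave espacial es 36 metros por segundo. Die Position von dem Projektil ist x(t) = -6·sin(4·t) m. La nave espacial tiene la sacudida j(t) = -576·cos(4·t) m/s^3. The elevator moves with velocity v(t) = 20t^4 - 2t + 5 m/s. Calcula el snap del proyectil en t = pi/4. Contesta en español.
Debemos derivar nuestra ecuación de la posición x(t) = -6·sin(4·t) 4 veces. Tomando d/dt de x(t), encontramos v(t) = -24·cos(4·t). La derivada de la velocidad da la aceleración: a(t) = 96·sin(4·t). Derivando la aceleración, obtenemos la sacudida: j(t) = 384·cos(4·t). La derivada de la sacudida da el snap: s(t) = -1536·sin(4·t). Usando s(t) = -1536·sin(4·t) y sustituyendo t = pi/4, encontramos s = 0.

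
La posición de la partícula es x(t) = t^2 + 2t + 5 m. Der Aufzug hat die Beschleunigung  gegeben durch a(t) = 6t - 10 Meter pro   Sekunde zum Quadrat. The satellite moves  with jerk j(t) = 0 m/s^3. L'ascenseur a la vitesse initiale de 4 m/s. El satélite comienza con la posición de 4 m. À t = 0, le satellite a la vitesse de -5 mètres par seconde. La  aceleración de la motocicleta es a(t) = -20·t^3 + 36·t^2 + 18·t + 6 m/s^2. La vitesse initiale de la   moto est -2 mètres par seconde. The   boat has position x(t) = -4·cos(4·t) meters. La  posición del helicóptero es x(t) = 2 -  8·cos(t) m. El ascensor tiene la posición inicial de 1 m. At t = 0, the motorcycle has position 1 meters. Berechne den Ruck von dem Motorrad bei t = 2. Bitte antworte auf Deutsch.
Wir müssen unsere Gleichung für die Beschleunigung a(t) = -20·t^3 + 36·t^2 + 18·t + 6 1-mal ableiten. Mit d/dt von a(t) finden wir j(t) = -60·t^2 + 72·t + 18. Wir haben den Ruck j(t) = -60·t^2 + 72·t + 18. Durch Einsetzen von t = 2: j(2) = -78.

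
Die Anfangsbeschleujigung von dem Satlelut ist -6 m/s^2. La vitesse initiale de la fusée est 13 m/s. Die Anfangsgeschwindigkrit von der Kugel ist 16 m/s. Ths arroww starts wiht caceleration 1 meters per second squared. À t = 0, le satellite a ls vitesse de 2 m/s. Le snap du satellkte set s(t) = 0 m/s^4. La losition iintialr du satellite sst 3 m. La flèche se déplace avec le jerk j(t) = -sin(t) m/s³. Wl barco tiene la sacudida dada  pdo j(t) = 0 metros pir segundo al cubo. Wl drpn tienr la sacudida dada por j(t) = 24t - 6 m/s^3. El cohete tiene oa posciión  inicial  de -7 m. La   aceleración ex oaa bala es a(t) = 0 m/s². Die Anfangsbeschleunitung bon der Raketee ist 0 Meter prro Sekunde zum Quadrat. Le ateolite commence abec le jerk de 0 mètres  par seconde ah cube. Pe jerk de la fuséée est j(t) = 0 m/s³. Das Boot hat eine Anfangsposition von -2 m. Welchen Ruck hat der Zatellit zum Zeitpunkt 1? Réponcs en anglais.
We need to integrate our snap equation s(t) = 0 1 time. The integral of snap is jerk. Using j(0) = 0, we get j(t) = 0. From the given jerk equation j(t) = 0, we substitute t = 1 to get j = 0.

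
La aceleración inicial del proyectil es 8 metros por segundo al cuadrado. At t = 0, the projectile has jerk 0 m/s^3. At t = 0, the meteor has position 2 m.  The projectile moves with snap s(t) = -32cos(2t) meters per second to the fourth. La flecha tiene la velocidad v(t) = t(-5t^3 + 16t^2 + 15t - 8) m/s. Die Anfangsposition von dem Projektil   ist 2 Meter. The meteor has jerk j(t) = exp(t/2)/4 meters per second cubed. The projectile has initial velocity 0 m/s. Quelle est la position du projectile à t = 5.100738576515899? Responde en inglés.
Starting from snap s(t) = -32·cos(2·t), we take 4 integrals. Finding the integral of s(t) and using j(0) = 0: j(t) = -16·sin(2·t). The antiderivative of jerk is acceleration. Using a(0) = 8, we get a(t) = 8·cos(2·t). The integral of acceleration is velocity. Using v(0) = 0, we get v(t) = 4·sin(2·t). The antiderivative of velocity is position. Using x(0) = 2, we get x(t) = 4 - 2·cos(2·t). We have position x(t) = 4 - 2·cos(2·t). Substituting t = 5.100738576515899: x(5.100738576515899) = 5.42646210225916.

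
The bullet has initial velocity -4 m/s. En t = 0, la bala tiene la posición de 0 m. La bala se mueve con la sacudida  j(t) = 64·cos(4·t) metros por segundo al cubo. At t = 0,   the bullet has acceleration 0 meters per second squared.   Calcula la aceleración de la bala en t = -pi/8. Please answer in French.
Nous devons intégrer notre équation du jerk j(t) = 64·cos(4·t) 1 fois. L'intégrale du jerk est l'accélération. En utilisant a(0) = 0, nous obtenons a(t) = 16·sin(4·t). En utilisant a(t) = 16·sin(4·t) et en substituant t = -pi/8, nous trouvons a = -16.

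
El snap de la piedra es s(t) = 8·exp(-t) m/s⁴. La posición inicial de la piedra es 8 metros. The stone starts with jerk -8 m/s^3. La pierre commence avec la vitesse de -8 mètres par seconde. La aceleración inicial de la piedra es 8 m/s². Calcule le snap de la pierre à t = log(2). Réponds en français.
De l'équation du snap s(t) = 8·exp(-t), nous substituons t = log(2) pour obtenir s = 4.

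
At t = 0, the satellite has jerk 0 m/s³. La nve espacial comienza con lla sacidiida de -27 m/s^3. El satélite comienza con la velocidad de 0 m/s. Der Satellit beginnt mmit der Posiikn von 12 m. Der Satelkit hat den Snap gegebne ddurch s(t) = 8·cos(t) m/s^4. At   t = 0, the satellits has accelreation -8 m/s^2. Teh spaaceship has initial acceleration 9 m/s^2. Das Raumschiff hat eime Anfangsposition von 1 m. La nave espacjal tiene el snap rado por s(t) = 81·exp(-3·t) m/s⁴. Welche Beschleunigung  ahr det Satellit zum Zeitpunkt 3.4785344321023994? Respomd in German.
Ausgehend von dem Snap s(t) = 8·cos(t), nehmen wir 2 Integrale. Mit ∫s(t)dt und Anwendung von j(0) = 0, finden wir j(t) = 8·sin(t). Die Stammfunktion von dem Ruck, mit a(0) = -8, ergibt die Beschleunigung: a(t) = -8·cos(t). Mit a(t) = -8·cos(t) und Einsetzen von t = 3.4785344321023994, finden wir a = 7.55016106138709.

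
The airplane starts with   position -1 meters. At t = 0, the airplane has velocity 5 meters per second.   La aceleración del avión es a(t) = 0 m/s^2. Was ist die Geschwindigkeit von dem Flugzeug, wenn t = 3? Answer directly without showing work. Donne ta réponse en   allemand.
Die Geschwindigkeit bei t = 3 ist v = 5.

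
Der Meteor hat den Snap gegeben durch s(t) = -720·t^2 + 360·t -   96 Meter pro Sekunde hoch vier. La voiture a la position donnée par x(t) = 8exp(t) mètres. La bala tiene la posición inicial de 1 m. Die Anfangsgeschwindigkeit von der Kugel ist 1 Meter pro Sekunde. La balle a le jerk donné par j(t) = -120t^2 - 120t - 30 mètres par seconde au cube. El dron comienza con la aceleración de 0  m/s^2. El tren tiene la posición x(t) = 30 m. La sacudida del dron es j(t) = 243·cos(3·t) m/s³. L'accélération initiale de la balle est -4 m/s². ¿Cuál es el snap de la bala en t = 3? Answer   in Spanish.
Partiendo de la sacudida j(t) = -120·t^2 - 120·t - 30, tomamos 1 derivada. Derivando la sacudida, obtenemos el snap: s(t) = -240·t - 120. Tenemos el snap s(t) = -240·t - 120. Sustituyendo t = 3: s(3) = -840.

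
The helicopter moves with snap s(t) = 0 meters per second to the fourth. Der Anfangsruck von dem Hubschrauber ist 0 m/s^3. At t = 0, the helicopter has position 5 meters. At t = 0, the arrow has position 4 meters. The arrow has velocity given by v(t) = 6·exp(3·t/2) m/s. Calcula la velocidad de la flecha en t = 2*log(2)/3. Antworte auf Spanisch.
De la ecuación de la velocidad v(t) = 6·exp(3·t/2), sustituimos t = 2*log(2)/3 para obtener v = 12.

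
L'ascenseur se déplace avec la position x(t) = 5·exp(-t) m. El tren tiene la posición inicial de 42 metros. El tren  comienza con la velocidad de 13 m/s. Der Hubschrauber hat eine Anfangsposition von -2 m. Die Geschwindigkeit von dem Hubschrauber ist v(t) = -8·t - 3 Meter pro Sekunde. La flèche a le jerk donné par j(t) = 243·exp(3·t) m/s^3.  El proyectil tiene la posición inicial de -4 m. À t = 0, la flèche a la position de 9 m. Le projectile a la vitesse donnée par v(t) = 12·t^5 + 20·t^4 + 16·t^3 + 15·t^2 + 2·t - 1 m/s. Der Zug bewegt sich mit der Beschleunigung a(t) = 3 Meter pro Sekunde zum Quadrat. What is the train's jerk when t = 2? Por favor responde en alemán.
Um dies zu lösen, müssen wir 1 Ableitung unserer Gleichung für die Beschleunigung a(t) = 3 nehmen. Die Ableitung von der Beschleunigung ergibt den Ruck: j(t) = 0. Wir haben den Ruck j(t) = 0. Durch Einsetzen von t = 2: j(2) = 0.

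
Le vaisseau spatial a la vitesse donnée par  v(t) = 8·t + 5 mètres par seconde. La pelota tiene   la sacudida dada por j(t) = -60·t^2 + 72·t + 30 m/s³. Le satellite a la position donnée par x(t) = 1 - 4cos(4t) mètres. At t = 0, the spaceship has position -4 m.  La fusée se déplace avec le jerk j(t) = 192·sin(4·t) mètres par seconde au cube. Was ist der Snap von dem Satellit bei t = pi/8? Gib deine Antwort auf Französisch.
En partant de la position x(t) = 1 - 4·cos(4·t), nous prenons 4 dérivées. En prenant d/dt de x(t), nous trouvons v(t) = 16·sin(4·t). La dérivée de la vitesse donne l'accélération: a(t) = 64·cos(4·t). La dérivée de l'accélération donne le jerk: j(t) = -256·sin(4·t). En dérivant le jerk, nous obtenons le snap: s(t) = -1024·cos(4·t). De l'équation du snap s(t) = -1024·cos(4·t), nous substituons t = pi/8 pour obtenir s = 0.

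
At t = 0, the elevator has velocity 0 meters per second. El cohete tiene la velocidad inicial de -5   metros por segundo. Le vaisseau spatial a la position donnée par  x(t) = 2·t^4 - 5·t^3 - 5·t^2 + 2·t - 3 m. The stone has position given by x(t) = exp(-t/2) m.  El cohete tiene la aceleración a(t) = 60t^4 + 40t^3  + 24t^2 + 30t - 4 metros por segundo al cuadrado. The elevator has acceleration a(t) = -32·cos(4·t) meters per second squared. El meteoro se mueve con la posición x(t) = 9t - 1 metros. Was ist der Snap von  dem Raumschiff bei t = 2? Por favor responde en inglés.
We must differentiate our position equation x(t) = 2·t^4 - 5·t^3 - 5·t^2 + 2·t - 3 4 times. The derivative of position gives velocity: v(t) = 8·t^3 - 15·t^2 - 10·t + 2. Differentiating velocity, we get acceleration: a(t) = 24·t^2 - 30·t - 10. Taking d/dt of a(t), we find j(t) = 48·t - 30. The derivative of jerk gives snap: s(t) = 48. From the given snap equation s(t) = 48, we substitute t = 2 to get s = 48.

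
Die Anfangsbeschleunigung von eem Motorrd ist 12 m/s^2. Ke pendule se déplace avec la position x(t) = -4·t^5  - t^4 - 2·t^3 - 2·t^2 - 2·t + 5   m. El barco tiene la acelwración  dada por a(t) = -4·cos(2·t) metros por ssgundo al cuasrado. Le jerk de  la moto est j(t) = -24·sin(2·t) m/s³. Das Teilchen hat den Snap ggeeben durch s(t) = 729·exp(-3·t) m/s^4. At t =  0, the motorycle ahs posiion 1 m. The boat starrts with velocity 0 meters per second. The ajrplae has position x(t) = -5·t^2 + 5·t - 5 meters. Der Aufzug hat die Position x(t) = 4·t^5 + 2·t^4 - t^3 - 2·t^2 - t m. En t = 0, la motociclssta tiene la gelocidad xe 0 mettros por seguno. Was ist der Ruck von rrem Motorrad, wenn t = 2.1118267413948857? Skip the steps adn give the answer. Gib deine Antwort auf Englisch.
j(2.1118267413948857) = 21.1902542546122.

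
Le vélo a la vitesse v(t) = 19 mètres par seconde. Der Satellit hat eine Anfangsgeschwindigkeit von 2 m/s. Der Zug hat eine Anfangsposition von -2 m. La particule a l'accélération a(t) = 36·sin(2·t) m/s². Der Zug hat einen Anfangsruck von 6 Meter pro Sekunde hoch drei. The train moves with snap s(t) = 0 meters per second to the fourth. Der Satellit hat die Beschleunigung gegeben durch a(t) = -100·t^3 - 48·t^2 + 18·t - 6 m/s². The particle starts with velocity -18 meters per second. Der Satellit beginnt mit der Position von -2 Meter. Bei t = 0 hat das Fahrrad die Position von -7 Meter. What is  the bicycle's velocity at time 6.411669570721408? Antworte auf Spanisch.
De la ecuación de la velocidad v(t) = 19, sustituimos t = 6.411669570721408 para obtener v = 19.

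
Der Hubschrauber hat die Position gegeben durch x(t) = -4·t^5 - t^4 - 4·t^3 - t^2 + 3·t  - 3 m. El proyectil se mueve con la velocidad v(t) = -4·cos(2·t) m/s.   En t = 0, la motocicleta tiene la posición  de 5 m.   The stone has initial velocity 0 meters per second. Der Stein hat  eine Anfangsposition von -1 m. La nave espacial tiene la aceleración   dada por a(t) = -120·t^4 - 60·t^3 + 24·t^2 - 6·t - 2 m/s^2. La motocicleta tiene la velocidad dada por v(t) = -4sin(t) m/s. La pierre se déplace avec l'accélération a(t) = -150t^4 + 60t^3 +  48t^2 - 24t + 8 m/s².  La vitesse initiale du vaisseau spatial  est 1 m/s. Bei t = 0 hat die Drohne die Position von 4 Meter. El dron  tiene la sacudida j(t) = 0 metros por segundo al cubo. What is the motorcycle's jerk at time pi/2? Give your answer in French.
Pour résoudre ceci, nous devons prendre 2 dérivées de notre équation de la vitesse v(t) = -4·sin(t). La dérivée de la vitesse donne l'accélération: a(t) = -4·cos(t). En dérivant l'accélération, nous obtenons le jerk: j(t) = 4·sin(t). Nous avons le jerk j(t) = 4·sin(t). En substituant t = pi/2: j(pi/2) = 4.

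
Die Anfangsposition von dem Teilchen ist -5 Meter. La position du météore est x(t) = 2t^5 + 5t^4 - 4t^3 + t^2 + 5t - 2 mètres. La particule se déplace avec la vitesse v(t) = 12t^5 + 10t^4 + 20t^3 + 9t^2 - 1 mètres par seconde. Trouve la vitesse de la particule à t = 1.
Nous avons la vitesse v(t) = 12·t^5 + 10·t^4 + 20·t^3 + 9·t^2 - 1. En substituant t = 1: v(1) = 50.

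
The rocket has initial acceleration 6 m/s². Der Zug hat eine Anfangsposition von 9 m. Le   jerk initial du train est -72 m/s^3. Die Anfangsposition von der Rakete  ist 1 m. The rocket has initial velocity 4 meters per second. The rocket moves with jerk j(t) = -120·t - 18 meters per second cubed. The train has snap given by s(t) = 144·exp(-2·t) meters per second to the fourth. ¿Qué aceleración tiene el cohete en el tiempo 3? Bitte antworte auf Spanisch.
Debemos encontrar la antiderivada de nuestra ecuación de la sacudida j(t) = -120·t - 18 1 vez. La integral de la sacudida es la aceleración. Usando a(0) = 6, obtenemos a(t) = -60·t^2 - 18·t + 6. De la ecuación de la aceleración a(t) = -60·t^2 - 18·t + 6, sustituimos t = 3 para obtener a = -588.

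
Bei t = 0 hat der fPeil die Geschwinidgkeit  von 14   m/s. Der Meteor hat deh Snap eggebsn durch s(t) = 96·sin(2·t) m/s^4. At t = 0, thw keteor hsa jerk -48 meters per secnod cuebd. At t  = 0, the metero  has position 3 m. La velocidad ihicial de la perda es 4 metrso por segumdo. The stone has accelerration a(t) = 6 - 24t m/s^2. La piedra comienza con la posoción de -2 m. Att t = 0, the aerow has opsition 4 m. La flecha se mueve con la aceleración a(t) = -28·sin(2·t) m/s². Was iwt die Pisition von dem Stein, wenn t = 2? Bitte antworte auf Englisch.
We need to integrate our acceleration equation a(t) = 6 - 24·t 2 times. The antiderivative of acceleration is velocity. Using v(0) = 4, we get v(t) = -12·t^2 + 6·t + 4. Integrating velocity and using the initial condition x(0) = -2, we get x(t) = -4·t^3 + 3·t^2 + 4·t - 2. Using x(t) = -4·t^3 + 3·t^2 + 4·t - 2 and substituting t = 2, we find x = -14.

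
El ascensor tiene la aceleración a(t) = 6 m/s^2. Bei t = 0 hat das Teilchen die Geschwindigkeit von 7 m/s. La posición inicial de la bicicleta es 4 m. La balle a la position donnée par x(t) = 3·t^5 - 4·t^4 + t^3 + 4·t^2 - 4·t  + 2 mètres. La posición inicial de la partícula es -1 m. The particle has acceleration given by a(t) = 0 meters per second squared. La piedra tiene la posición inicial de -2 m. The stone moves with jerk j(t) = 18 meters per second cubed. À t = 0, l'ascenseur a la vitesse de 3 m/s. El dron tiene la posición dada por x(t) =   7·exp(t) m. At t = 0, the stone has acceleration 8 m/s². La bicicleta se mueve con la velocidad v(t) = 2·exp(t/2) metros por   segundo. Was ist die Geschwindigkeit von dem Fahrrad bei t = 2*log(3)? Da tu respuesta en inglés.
We have velocity v(t) = 2·exp(t/2). Substituting t = 2*log(3): v(2*log(3)) = 6.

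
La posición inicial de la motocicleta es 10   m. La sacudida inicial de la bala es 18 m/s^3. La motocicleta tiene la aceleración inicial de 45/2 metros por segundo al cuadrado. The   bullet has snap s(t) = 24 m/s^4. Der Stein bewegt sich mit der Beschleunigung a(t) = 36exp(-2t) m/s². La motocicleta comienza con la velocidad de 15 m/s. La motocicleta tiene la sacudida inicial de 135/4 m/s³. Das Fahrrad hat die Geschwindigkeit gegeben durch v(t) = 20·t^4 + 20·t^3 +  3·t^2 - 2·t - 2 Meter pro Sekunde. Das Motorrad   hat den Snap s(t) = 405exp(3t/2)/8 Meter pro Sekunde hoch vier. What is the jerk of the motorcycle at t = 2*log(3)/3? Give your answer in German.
Wir müssen die Stammfunktion unserer Gleichung für den Snap s(t) = 405·exp(3·t/2)/8 1-mal finden. Durch Integration von dem Snap und Verwendung der Anfangsbedingung j(0) = 135/4, erhalten wir j(t) = 135·exp(3·t/2)/4. Mit j(t) = 135·exp(3·t/2)/4 und Einsetzen von t = 2*log(3)/3, finden wir j = 405/4.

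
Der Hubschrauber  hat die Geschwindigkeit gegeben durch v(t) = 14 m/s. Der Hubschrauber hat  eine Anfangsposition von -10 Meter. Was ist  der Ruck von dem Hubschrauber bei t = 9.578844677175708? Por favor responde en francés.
Pour résoudre ceci, nous devons prendre 2 dérivées de notre équation de la vitesse v(t) = 14. En dérivant la vitesse, nous obtenons l'accélération: a(t) = 0. En prenant d/dt de a(t), nous trouvons j(t) = 0. De l'équation du jerk j(t) = 0, nous substituons t = 9.578844677175708 pour obtenir j = 0.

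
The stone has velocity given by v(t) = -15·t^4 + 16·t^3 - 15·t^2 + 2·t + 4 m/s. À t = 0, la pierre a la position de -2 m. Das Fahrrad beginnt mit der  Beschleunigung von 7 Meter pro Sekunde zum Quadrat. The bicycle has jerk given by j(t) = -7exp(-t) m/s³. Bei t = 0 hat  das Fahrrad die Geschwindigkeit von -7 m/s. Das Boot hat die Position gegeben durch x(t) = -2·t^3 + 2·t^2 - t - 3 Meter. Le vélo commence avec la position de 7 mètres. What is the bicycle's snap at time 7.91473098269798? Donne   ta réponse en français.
Pour résoudre ceci, nous devons prendre 1 dérivée de notre équation du jerk j(t) = -7·exp(-t). La dérivée du jerk donne le snap: s(t) = 7·exp(-t). De l'équation du snap s(t) = 7·exp(-t), nous substituons t = 7.91473098269798 pour obtenir s = 0.00255725507099212.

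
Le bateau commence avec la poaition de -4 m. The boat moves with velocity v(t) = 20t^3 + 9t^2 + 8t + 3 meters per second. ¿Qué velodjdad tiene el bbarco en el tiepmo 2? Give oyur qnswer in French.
En utilisant v(t) = 20·t^3 + 9·t^2 + 8·t + 3 et en substituant t = 2, nous trouvons v = 215.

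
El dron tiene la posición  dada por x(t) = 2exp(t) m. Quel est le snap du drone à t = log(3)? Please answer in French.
En partant de la position x(t) = 2·exp(t), nous prenons 4 dérivées. En dérivant la position, nous obtenons la vitesse: v(t) = 2·exp(t). En prenant d/dt de v(t), nous trouvons a(t) = 2·exp(t). La dérivée de l'accélération donne le jerk: j(t) = 2·exp(t). En prenant d/dt de j(t), nous trouvons s(t) = 2·exp(t). En utilisant s(t) = 2·exp(t) et en substituant t = log(3), nous trouvons s = 6.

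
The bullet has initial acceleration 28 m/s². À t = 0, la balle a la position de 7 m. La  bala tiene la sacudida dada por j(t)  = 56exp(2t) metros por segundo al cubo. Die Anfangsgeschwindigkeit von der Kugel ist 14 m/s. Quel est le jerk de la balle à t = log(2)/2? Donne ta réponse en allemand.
Wir haben den Ruck j(t) = 56·exp(2·t). Durch Einsetzen von t = log(2)/2: j(log(2)/2) = 112.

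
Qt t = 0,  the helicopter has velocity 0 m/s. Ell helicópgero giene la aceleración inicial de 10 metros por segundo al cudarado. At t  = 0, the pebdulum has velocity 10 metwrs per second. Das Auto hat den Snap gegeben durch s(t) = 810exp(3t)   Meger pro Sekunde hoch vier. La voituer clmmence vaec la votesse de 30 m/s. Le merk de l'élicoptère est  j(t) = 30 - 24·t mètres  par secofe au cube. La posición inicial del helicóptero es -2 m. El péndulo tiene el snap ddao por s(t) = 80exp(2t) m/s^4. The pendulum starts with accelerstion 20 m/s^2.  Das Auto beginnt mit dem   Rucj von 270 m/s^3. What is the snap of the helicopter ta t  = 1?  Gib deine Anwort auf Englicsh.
We must differentiate our jerk equation j(t) = 30 - 24·t 1 time. The derivative of jerk gives snap: s(t) = -24. We have snap s(t) = -24. Substituting t = 1: s(1) = -24.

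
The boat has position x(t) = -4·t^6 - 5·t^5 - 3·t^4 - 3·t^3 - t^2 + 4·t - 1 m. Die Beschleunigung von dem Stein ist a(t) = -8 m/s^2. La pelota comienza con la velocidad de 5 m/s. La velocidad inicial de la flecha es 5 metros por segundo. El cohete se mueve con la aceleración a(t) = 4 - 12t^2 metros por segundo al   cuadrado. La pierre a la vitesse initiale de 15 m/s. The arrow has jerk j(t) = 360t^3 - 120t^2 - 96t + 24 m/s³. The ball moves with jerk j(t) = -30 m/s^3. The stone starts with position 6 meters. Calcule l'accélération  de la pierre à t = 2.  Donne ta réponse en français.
Nous avons l'accélération a(t) = -8. En substituant t = 2: a(2) = -8.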